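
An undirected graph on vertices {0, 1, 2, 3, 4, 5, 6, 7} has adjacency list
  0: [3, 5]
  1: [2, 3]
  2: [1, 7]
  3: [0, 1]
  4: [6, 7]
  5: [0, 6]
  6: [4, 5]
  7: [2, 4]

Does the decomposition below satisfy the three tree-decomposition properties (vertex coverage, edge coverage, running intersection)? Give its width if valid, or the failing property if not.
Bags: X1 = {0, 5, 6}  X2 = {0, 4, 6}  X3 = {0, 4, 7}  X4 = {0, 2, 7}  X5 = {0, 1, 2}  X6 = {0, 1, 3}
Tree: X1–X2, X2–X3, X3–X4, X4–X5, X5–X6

Checking the three conditions: (i) the bags cover all of {0, 1, 2, 3, 4, 5, 6, 7}; (ii) for each edge, some bag contains both endpoints; (iii) the bags containing any fixed vertex form a subtree. All hold, so the decomposition is valid with width 3 − 1 = 2.

Yes; width 2.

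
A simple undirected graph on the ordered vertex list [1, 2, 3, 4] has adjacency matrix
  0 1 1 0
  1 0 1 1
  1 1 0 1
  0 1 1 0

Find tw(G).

A width-2 tree decomposition is:
Bags: B1 = {1, 2, 3}  B2 = {2, 3, 4}
Tree: B1–B2
The largest bag has 3 vertices, giving width 2; this decomposition certifies tw(G) ≤ 2. On the other hand G contains the 3-clique {1, 2, 3}. A clique must lie in a single bag of any decomposition, so no decomposition can have width below 2. Combining the bounds, tw(G) = 2.

2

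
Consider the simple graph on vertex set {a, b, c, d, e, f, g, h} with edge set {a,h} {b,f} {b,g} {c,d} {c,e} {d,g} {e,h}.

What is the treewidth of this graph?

1

A width-1 tree decomposition is:
Bags: B1 = {a, h}  B2 = {e, h}  B3 = {c, e}  B4 = {c, d}  B5 = {d, g}  B6 = {b, g}  B7 = {b, f}
Tree: B1–B2, B2–B3, B3–B4, B4–B5, B5–B6, B6–B7
Each bag holds 2 vertices, so the decomposition has width 1, which upper-bounds the treewidth. Any graph with an edge has treewidth ≥ 1, and G has the edge a–h. The upper and lower bounds meet at 1, so that is the treewidth.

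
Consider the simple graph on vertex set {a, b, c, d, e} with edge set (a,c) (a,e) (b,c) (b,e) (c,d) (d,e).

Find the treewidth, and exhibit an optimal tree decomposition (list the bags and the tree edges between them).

Each bag holds 3 vertices, so the decomposition has width 2, which upper-bounds the treewidth. The edges e–b–c–a–e form a cycle, so G is not a tree and its treewidth is at least 2. Hence tw(G) = 2 exactly.

Treewidth 2.
One such decomposition:
Bags: B1 = {b, c, e}  B2 = {a, c, e}  B3 = {c, d, e}
Tree: B1–B2, B2–B3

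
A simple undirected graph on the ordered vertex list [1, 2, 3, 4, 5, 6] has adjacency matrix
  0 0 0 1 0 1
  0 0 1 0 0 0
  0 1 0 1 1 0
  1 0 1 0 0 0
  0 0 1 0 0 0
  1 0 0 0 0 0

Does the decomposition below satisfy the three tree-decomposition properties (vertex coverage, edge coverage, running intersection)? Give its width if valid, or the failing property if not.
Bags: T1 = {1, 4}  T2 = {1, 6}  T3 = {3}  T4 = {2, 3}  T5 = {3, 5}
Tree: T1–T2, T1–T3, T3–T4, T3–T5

A tree decomposition must satisfy three properties: every vertex lies in some bag; for every edge, both endpoints lie together in some bag; and for every vertex, the bags containing it form a connected subtree. Here edge (4,3) lies in no bag, so the decomposition is invalid.

No — edge (4,3) lies in no bag.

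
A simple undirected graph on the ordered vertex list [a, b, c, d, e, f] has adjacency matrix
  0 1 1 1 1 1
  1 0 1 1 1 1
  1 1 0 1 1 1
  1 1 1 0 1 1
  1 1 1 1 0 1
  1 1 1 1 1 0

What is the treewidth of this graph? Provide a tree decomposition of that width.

Treewidth 5.
One such decomposition:
Bags: B1 = {a, b, c, d, e, f}
Tree: (single bag)

A single bag containing all 6 vertices is trivially a valid decomposition of width 5. On the other hand G contains the 6-clique {a, b, c, d, e, f}. A clique must lie in a single bag of any decomposition, so no decomposition can have width below 5. The upper and lower bounds meet at 5, so that is the treewidth.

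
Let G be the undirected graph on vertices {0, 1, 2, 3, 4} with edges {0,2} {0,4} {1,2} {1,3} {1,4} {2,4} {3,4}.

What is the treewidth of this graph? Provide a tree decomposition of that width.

Treewidth 2.
Bags: B1 = {1, 2, 4}  B2 = {1, 3, 4}  B3 = {0, 2, 4}
Tree: B1–B2, B1–B3

Each bag holds 3 vertices, so the decomposition has width 2, which upper-bounds the treewidth. On the other hand G contains the 3-clique {0, 2, 4}. A clique must lie in a single bag of any decomposition, so no decomposition can have width below 2. The upper and lower bounds meet at 2, so that is the treewidth.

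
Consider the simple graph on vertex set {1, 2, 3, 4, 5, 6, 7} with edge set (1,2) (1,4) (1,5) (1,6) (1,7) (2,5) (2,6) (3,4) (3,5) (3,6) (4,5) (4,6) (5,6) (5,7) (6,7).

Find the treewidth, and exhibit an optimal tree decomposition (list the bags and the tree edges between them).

Treewidth 3.
One such decomposition:
Bags: B1 = {1, 4, 5, 6}  B2 = {1, 5, 6, 7}  B3 = {1, 2, 5, 6}  B4 = {3, 4, 5, 6}
Tree: B1–B2, B1–B3, B1–B4

The largest bag has 4 vertices, giving width 3; this decomposition certifies tw(G) ≤ 3. For the lower bound, the 4 vertices {1, 2, 5, 6} are pairwise adjacent, and any tree decomposition puts a clique entirely inside one bag — forcing width ≥ 3. Therefore the treewidth is 3.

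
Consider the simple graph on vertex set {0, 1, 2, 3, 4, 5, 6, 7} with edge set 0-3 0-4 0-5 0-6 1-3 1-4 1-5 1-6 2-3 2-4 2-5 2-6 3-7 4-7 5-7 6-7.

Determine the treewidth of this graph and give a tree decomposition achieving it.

Treewidth 4.
Bags: B1 = {3, 4, 5, 6, 7}  B2 = {0, 3, 4, 5, 6}  B3 = {1, 3, 4, 5, 6}  B4 = {2, 3, 4, 5, 6}
Tree: B1–B2, B2–B3, B3–B4

Each bag holds 5 vertices, so the decomposition has width 4, which upper-bounds the treewidth. For the lower bound: the 5 vertex sets {5,7}, {0,3}, {1,6}, {4}, {2} are disjoint, each induces a connected subgraph, and every pair is joined by at least one edge of G. Contracting each set to a single vertex therefore yields K_{5} as a minor, and since treewidth is minor-monotone, tw(G) ≥ tw(K_{5}) = 4. Hence tw(G) = 4 exactly.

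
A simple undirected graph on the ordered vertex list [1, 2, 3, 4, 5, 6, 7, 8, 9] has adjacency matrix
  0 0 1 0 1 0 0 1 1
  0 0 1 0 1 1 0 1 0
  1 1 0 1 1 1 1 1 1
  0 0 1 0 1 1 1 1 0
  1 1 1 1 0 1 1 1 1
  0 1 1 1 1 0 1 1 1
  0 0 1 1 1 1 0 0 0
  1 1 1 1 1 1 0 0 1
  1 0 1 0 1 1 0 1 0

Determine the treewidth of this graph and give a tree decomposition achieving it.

Every bag has size at most 5, so the width is 5 − 1 = 4 and tw(G) ≤ 4. For the lower bound, the 5 vertices {1, 3, 5, 8, 9} are pairwise adjacent, and any tree decomposition puts a clique entirely inside one bag — forcing width ≥ 4. The upper and lower bounds meet at 4, so that is the treewidth.

Treewidth 4.
One optimal decomposition is:
Bags: B1 = {1, 3, 5, 8, 9}  B2 = {3, 5, 6, 8, 9}  B3 = {3, 4, 5, 6, 8}  B4 = {2, 3, 5, 6, 8}  B5 = {3, 4, 5, 6, 7}
Tree: B1–B2, B2–B3, B3–B4, B3–B5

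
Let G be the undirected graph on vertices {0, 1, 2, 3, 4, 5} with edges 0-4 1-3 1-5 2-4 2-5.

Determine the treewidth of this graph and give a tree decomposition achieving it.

Treewidth 1.
Bags: B1 = {1, 3}  B2 = {1, 5}  B3 = {2, 5}  B4 = {2, 4}  B5 = {0, 4}
Tree: B1–B2, B2–B3, B3–B4, B4–B5

Every bag has size at most 2, so the width is 2 − 1 = 1 and tw(G) ≤ 1. G has an edge, so its treewidth is at least 1. Combining the bounds, tw(G) = 1.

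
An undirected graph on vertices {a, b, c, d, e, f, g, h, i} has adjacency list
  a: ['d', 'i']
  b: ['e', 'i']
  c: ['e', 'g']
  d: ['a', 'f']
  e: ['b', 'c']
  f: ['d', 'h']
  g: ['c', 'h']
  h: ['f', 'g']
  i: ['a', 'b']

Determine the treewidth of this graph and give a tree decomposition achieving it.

Treewidth 2.
Bags: B1 = {b, e, i}  B2 = {a, e, i}  B3 = {a, d, e}  B4 = {d, e, f}  B5 = {e, f, h}  B6 = {e, g, h}  B7 = {c, e, g}
Tree: B1–B2, B2–B3, B3–B4, B4–B5, B5–B6, B6–B7

Every bag has size at most 3, so the width is 3 − 1 = 2 and tw(G) ≤ 2. Since e–b–i–a–d–f–h–g–c–e is a cycle in G, G is not acyclic. Forests are exactly the graphs of treewidth ≤ 1, so tw(G) ≥ 2. The upper and lower bounds meet at 2, so that is the treewidth.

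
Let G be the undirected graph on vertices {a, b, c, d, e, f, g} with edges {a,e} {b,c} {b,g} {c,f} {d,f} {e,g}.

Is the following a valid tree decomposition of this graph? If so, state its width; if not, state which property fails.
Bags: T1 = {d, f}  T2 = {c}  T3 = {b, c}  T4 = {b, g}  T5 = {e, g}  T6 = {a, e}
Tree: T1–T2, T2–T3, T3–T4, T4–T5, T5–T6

No — edge (f,c) lies in no bag.

A tree decomposition must satisfy three properties: every vertex lies in some bag; for every edge, both endpoints lie together in some bag; and for every vertex, the bags containing it form a connected subtree. Here edge (f,c) lies in no bag, so the decomposition is invalid.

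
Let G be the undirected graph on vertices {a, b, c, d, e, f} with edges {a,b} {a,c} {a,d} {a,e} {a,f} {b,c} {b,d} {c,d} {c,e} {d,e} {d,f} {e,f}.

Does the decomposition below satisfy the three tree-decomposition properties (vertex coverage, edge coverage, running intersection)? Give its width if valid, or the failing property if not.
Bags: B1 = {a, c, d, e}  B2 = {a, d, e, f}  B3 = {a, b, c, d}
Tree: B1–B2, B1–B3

Yes; width 3.

Checking the three conditions: (i) the bags cover all of {a, b, c, d, e, f}; (ii) for each edge, some bag contains both endpoints; (iii) the bags containing any fixed vertex form a subtree. All hold, so the decomposition is valid with width 4 − 1 = 3.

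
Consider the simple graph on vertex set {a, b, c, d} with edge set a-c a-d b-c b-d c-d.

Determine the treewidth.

2

A width-2 tree decomposition is:
Bags: B1 = {a, c, d}  B2 = {b, c, d}
Tree: B1–B2
Every bag has size at most 3, so the width is 3 − 1 = 2 and tw(G) ≤ 2. On the other hand G contains the 3-clique {a, c, d}. A clique must lie in a single bag of any decomposition, so no decomposition can have width below 2. Therefore the treewidth is 2.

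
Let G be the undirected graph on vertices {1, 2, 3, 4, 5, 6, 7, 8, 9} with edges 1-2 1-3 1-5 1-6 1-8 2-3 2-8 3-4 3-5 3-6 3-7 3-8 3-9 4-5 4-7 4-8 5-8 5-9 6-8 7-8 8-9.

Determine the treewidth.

3

A width-3 tree decomposition is:
Bags: B1 = {3, 4, 5, 8}  B2 = {1, 3, 5, 8}  B3 = {1, 3, 6, 8}  B4 = {3, 5, 8, 9}  B5 = {1, 2, 3, 8}  B6 = {3, 4, 7, 8}
Tree: B1–B2, B2–B3, B2–B4, B2–B5, B1–B6
Every bag has size at most 4, so the width is 4 − 1 = 3 and tw(G) ≤ 3. Conversely, {1, 2, 3, 8} is a clique of size 4, and the vertices of any clique must share a bag in every tree decomposition; so some bag has ≥ 4 vertices and tw(G) ≥ 3. Therefore the treewidth is 3.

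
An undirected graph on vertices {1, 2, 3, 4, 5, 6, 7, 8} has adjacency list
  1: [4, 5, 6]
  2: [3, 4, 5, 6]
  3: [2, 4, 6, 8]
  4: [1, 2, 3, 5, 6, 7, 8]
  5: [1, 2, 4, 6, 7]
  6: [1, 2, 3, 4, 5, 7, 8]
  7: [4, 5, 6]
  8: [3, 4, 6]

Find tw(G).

A width-3 tree decomposition is:
Bags: B1 = {2, 3, 4, 6}  B2 = {2, 4, 5, 6}  B3 = {1, 4, 5, 6}  B4 = {4, 5, 6, 7}  B5 = {3, 4, 6, 8}
Tree: B1–B2, B2–B3, B3–B4, B1–B5
Each bag holds 4 vertices, so the decomposition has width 3, which upper-bounds the treewidth. Conversely, {3, 4, 6, 8} is a clique of size 4, and the vertices of any clique must share a bag in every tree decomposition; so some bag has ≥ 4 vertices and tw(G) ≥ 3. Therefore the treewidth is 3.

3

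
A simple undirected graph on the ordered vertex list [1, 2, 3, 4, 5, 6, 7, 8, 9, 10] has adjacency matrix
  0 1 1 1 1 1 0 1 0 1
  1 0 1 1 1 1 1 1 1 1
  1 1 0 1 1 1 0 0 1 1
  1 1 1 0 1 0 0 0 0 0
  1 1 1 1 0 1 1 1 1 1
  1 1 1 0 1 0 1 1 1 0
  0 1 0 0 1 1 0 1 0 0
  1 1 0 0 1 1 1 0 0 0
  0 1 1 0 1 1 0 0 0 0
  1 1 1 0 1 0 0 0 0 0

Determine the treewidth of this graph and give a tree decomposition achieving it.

Treewidth 4.
One such decomposition:
Bags: B1 = {1, 2, 3, 5, 6}  B2 = {1, 2, 5, 6, 8}  B3 = {1, 2, 3, 4, 5}  B4 = {2, 5, 6, 7, 8}  B5 = {2, 3, 5, 6, 9}  B6 = {1, 2, 3, 5, 10}
Tree: B1–B2, B1–B3, B2–B4, B1–B5, B1–B6

Each bag holds 5 vertices, so the decomposition has width 4, which upper-bounds the treewidth. On the other hand G contains the 5-clique {1, 2, 5, 6, 8}. A clique must lie in a single bag of any decomposition, so no decomposition can have width below 4. The upper and lower bounds meet at 4, so that is the treewidth.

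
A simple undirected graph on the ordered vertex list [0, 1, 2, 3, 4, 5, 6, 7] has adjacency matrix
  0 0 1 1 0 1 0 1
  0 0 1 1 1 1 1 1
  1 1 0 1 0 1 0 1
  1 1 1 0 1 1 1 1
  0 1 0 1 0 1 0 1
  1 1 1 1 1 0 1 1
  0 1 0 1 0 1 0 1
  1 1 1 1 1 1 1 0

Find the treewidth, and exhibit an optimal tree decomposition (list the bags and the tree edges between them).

Each bag holds 5 vertices, so the decomposition has width 4, which upper-bounds the treewidth. For the lower bound, the 5 vertices {0, 2, 3, 5, 7} are pairwise adjacent, and any tree decomposition puts a clique entirely inside one bag — forcing width ≥ 4. Hence tw(G) = 4 exactly.

Treewidth 4.
One optimal decomposition is:
Bags: B1 = {1, 3, 5, 6, 7}  B2 = {1, 2, 3, 5, 7}  B3 = {0, 2, 3, 5, 7}  B4 = {1, 3, 4, 5, 7}
Tree: B1–B2, B2–B3, B2–B4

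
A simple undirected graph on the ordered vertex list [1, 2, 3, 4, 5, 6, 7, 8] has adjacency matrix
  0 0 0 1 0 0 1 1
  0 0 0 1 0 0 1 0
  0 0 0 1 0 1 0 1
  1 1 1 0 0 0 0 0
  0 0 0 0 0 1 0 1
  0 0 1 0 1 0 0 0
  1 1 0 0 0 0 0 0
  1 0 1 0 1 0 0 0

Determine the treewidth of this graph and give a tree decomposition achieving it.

Treewidth 2.
One such decomposition:
Bags: B1 = {1, 2, 7}  B2 = {1, 2, 4}  B3 = {1, 4, 8}  B4 = {3, 4, 8}  B5 = {3, 5, 8}  B6 = {3, 5, 6}
Tree: B1–B2, B2–B3, B3–B4, B4–B5, B5–B6

Every bag has size at most 3, so the width is 3 − 1 = 2 and tw(G) ≤ 2. The edges 7–2–4–1–7 form a cycle, so G is not a tree and its treewidth is at least 2. Combining the bounds, tw(G) = 2.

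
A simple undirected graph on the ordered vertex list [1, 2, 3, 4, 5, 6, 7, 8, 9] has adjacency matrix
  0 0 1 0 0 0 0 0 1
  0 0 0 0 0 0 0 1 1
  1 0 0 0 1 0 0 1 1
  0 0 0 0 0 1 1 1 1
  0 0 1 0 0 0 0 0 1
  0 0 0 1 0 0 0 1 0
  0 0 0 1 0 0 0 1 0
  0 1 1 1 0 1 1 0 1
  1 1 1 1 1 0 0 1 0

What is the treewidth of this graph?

2

A width-2 tree decomposition is:
Bags: B1 = {1, 3, 9}  B2 = {3, 8, 9}  B3 = {3, 5, 9}  B4 = {4, 8, 9}  B5 = {2, 8, 9}  B6 = {4, 7, 8}  B7 = {4, 6, 8}
Tree: B1–B2, B1–B3, B2–B4, B4–B5, B4–B6, B4–B7
Every bag has size at most 3, so the width is 3 − 1 = 2 and tw(G) ≤ 2. For the lower bound, the 3 vertices {2, 8, 9} are pairwise adjacent, and any tree decomposition puts a clique entirely inside one bag — forcing width ≥ 2. The upper and lower bounds meet at 2, so that is the treewidth.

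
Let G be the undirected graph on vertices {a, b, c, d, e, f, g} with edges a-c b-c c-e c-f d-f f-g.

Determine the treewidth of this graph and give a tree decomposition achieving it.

Treewidth 1.
Bags: B1 = {c, f}  B2 = {d, f}  B3 = {f, g}  B4 = {a, c}  B5 = {b, c}  B6 = {c, e}
Tree: B1–B2, B1–B3, B1–B4, B1–B5, B1–B6

Each bag holds 2 vertices, so the decomposition has width 1, which upper-bounds the treewidth. G has an edge, so its treewidth is at least 1. The upper and lower bounds meet at 1, so that is the treewidth.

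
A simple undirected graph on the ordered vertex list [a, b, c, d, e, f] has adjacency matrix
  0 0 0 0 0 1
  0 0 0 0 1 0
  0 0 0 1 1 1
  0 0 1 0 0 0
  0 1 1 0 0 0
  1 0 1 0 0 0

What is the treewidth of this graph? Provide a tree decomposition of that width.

Treewidth 1.
One optimal decomposition is:
Bags: B1 = {c, f}  B2 = {c, e}  B3 = {a, f}  B4 = {c, d}  B5 = {b, e}
Tree: B1–B2, B1–B3, B2–B4, B2–B5

The largest bag has 2 vertices, giving width 1; this decomposition certifies tw(G) ≤ 1. Since G has at least one edge (e.g. c–f), it is not an edgeless graph, so tw(G) ≥ 1. Combining the bounds, tw(G) = 1.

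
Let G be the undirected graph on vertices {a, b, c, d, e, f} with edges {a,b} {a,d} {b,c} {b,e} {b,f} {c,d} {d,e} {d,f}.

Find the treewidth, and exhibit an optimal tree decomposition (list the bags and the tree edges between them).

Treewidth 2.
Bags: B1 = {b, d, e}  B2 = {a, b, d}  B3 = {b, c, d}  B4 = {b, d, f}
Tree: B1–B2, B2–B3, B3–B4

The largest bag has 3 vertices, giving width 2; this decomposition certifies tw(G) ≤ 2. The edges d–e–b–a–d form a cycle, so G is not a tree and its treewidth is at least 2. The upper and lower bounds meet at 2, so that is the treewidth.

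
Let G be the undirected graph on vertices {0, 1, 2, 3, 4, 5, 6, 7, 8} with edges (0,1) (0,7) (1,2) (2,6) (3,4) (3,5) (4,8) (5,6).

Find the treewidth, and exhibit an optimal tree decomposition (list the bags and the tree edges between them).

Treewidth 1.
Bags: B1 = {4, 8}  B2 = {3, 4}  B3 = {3, 5}  B4 = {5, 6}  B5 = {2, 6}  B6 = {1, 2}  B7 = {0, 1}  B8 = {0, 7}
Tree: B1–B2, B2–B3, B3–B4, B4–B5, B5–B6, B6–B7, B7–B8

Every bag has size at most 2, so the width is 2 − 1 = 1 and tw(G) ≤ 1. Since G has at least one edge (e.g. 8–4), it is not an edgeless graph, so tw(G) ≥ 1. Combining the bounds, tw(G) = 1.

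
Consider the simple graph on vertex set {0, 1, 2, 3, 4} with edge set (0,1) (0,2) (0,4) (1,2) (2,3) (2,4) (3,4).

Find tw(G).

A width-2 tree decomposition is:
Bags: B1 = {2, 3, 4}  B2 = {0, 2, 4}  B3 = {0, 1, 2}
Tree: B1–B2, B2–B3
Every bag has size at most 3, so the width is 3 − 1 = 2 and tw(G) ≤ 2. For the lower bound, the 3 vertices {0, 1, 2} are pairwise adjacent, and any tree decomposition puts a clique entirely inside one bag — forcing width ≥ 2. Combining the bounds, tw(G) = 2.

2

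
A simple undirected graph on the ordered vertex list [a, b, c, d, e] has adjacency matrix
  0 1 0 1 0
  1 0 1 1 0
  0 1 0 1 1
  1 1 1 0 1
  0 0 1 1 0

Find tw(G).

2

A width-2 tree decomposition is:
Bags: B1 = {b, c, d}  B2 = {c, d, e}  B3 = {a, b, d}
Tree: B1–B2, B1–B3
Every bag has size at most 3, so the width is 3 − 1 = 2 and tw(G) ≤ 2. Conversely, {c, d, e} is a clique of size 3, and the vertices of any clique must share a bag in every tree decomposition; so some bag has ≥ 3 vertices and tw(G) ≥ 2. The upper and lower bounds meet at 2, so that is the treewidth.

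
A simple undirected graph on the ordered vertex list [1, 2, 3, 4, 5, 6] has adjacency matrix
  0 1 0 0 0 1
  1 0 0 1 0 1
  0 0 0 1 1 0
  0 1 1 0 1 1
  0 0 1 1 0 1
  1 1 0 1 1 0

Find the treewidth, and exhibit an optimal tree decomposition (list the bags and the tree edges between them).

Treewidth 2.
Bags: B1 = {4, 5, 6}  B2 = {2, 4, 6}  B3 = {1, 2, 6}  B4 = {3, 4, 5}
Tree: B1–B2, B2–B3, B1–B4

Each bag holds 3 vertices, so the decomposition has width 2, which upper-bounds the treewidth. For the lower bound, the 3 vertices {1, 2, 6} are pairwise adjacent, and any tree decomposition puts a clique entirely inside one bag — forcing width ≥ 2. Hence tw(G) = 2 exactly.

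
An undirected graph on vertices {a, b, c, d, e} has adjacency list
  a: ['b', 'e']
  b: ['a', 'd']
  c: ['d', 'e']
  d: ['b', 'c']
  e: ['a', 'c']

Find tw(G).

A width-2 tree decomposition is:
Bags: B1 = {b, c, d}  B2 = {a, b, c}  B3 = {a, c, e}
Tree: B1–B2, B2–B3
Every bag has size at most 3, so the width is 3 − 1 = 2 and tw(G) ≤ 2. For the lower bound, G contains the cycle c–d–b–a–e–c, so G is not a forest; only forests have treewidth ≤ 1, hence tw(G) ≥ 2. Hence tw(G) = 2 exactly.

2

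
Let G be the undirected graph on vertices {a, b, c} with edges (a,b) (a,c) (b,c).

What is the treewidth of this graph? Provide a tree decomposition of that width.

Treewidth 2.
Bags: B1 = {a, b, c}
Tree: (single bag)

A single bag containing all 3 vertices is trivially a valid decomposition of width 2. For the lower bound, the 3 vertices {a, b, c} are pairwise adjacent, and any tree decomposition puts a clique entirely inside one bag — forcing width ≥ 2. The upper and lower bounds meet at 2, so that is the treewidth.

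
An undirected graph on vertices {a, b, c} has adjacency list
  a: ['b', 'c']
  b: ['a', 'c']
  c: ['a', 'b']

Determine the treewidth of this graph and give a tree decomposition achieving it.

With just one bag of size 3, the width is 3 − 1 = 2, so tw(G) ≤ 2. On the other hand G contains the 3-clique {a, b, c}. A clique must lie in a single bag of any decomposition, so no decomposition can have width below 2. Combining the bounds, tw(G) = 2.

Treewidth 2.
One such decomposition:
Bags: B1 = {a, b, c}
Tree: (single bag)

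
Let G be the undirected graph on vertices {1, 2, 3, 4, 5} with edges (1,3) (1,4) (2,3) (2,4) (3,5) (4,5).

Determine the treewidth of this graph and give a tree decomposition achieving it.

Treewidth 2.
One such decomposition:
Bags: B1 = {1, 3, 4}  B2 = {3, 4, 5}  B3 = {2, 3, 4}
Tree: B1–B2, B2–B3

Every bag has size at most 3, so the width is 3 − 1 = 2 and tw(G) ≤ 2. For the lower bound, G contains the cycle 4–1–3–5–4, so G is not a forest; only forests have treewidth ≤ 1, hence tw(G) ≥ 2. Hence tw(G) = 2 exactly.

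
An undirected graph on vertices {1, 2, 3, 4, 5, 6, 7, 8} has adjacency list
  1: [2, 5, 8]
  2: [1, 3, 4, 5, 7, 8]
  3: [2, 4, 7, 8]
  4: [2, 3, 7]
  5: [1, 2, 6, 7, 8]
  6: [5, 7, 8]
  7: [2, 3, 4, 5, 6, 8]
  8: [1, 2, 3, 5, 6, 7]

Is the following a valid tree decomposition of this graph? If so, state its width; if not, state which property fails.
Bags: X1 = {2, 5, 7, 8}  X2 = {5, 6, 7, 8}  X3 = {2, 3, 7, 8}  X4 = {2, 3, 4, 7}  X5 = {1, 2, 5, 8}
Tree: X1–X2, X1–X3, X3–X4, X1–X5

Vertex coverage: the bags together contain {1, 2, 3, 4, 5, 6, 7, 8}, the full vertex set. Edge coverage: each edge of G has both endpoints in at least one bag. Running intersection: for every vertex, the bags containing it form a connected subtree. All three properties hold, so this is a valid tree decomposition of width max|bag| − 1 = 3, and hence tw(G) ≤ 3.

Yes; width 3.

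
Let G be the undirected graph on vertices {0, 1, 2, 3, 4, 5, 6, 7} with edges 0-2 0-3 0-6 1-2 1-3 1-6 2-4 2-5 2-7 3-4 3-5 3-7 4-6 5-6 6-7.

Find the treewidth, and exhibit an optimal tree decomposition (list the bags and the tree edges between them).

Treewidth 3.
One such decomposition:
Bags: B1 = {2, 3, 6, 7}  B2 = {2, 3, 5, 6}  B3 = {2, 3, 4, 6}  B4 = {0, 2, 3, 6}  B5 = {1, 2, 3, 6}
Tree: B1–B2, B2–B3, B3–B4, B4–B5

Every bag has size at most 4, so the width is 4 − 1 = 3 and tw(G) ≤ 3. For the lower bound: the 4 vertex sets {2,7}, {3,5}, {6}, {4} are disjoint, each induces a connected subgraph, and every pair is joined by at least one edge of G. Contracting each set to a single vertex therefore yields K_{4} as a minor, and since treewidth is minor-monotone, tw(G) ≥ tw(K_{4}) = 3. Hence tw(G) = 3 exactly.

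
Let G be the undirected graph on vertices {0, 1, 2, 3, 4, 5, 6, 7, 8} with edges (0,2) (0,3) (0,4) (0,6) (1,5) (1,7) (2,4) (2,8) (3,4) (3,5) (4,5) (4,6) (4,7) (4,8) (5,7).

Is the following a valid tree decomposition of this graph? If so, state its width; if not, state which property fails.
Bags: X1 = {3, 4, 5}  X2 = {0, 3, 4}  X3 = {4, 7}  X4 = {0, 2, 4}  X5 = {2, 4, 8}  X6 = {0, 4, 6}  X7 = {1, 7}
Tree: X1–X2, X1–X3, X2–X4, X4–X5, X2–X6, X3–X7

A tree decomposition must satisfy three properties: every vertex lies in some bag; for every edge, both endpoints lie together in some bag; and for every vertex, the bags containing it form a connected subtree. Here edge (5,7) lies in no bag, so the decomposition is invalid.

No — edge (5,7) lies in no bag.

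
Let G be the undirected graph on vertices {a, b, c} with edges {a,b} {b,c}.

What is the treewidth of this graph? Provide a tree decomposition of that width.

Treewidth 1.
One such decomposition:
Bags: B1 = {b, c}  B2 = {a, b}
Tree: B1–B2

The largest bag has 2 vertices, giving width 1; this decomposition certifies tw(G) ≤ 1. Any graph with an edge has treewidth ≥ 1, and G has the edge c–b. The upper and lower bounds meet at 1, so that is the treewidth.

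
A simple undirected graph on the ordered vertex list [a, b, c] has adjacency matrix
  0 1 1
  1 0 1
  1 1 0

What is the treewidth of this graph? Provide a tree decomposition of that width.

Treewidth 2.
One such decomposition:
Bags: B1 = {a, b, c}
Tree: (single bag)

A single bag containing all 3 vertices is trivially a valid decomposition of width 2. On the other hand G contains the 3-clique {a, b, c}. A clique must lie in a single bag of any decomposition, so no decomposition can have width below 2. The upper and lower bounds meet at 2, so that is the treewidth.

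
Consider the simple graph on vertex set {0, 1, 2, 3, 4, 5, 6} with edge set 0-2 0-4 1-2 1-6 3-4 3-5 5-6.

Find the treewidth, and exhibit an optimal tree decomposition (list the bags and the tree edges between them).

Treewidth 2.
Bags: B1 = {0, 2, 4}  B2 = {1, 2, 4}  B3 = {1, 4, 6}  B4 = {4, 5, 6}  B5 = {3, 4, 5}
Tree: B1–B2, B2–B3, B3–B4, B4–B5

Every bag has size at most 3, so the width is 3 − 1 = 2 and tw(G) ≤ 2. The edges 4–0–2–1–6–5–3–4 form a cycle, so G is not a tree and its treewidth is at least 2. Therefore the treewidth is 2.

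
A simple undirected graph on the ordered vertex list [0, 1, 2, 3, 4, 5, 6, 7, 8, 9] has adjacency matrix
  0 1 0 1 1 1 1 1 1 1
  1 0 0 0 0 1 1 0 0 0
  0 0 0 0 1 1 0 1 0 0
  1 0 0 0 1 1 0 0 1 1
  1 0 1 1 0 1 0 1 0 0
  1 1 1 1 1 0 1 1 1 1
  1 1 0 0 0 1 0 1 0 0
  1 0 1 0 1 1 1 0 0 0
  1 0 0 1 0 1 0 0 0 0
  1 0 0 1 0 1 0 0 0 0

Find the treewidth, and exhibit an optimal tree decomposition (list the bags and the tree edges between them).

Treewidth 3.
One optimal decomposition is:
Bags: B1 = {0, 3, 5, 8}  B2 = {0, 3, 4, 5}  B3 = {0, 4, 5, 7}  B4 = {0, 3, 5, 9}  B5 = {2, 4, 5, 7}  B6 = {0, 5, 6, 7}  B7 = {0, 1, 5, 6}
Tree: B1–B2, B2–B3, B2–B4, B3–B5, B3–B6, B6–B7

The largest bag has 4 vertices, giving width 3; this decomposition certifies tw(G) ≤ 3. On the other hand G contains the 4-clique {0, 1, 5, 6}. A clique must lie in a single bag of any decomposition, so no decomposition can have width below 3. Hence tw(G) = 3 exactly.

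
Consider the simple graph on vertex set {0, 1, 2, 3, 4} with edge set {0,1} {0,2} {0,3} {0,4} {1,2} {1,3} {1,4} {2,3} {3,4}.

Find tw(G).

A width-3 tree decomposition is:
Bags: B1 = {0, 1, 2, 3}  B2 = {0, 1, 3, 4}
Tree: B1–B2
Each bag holds 4 vertices, so the decomposition has width 3, which upper-bounds the treewidth. Conversely, {0, 1, 2, 3} is a clique of size 4, and the vertices of any clique must share a bag in every tree decomposition; so some bag has ≥ 4 vertices and tw(G) ≥ 3. Hence tw(G) = 3 exactly.

3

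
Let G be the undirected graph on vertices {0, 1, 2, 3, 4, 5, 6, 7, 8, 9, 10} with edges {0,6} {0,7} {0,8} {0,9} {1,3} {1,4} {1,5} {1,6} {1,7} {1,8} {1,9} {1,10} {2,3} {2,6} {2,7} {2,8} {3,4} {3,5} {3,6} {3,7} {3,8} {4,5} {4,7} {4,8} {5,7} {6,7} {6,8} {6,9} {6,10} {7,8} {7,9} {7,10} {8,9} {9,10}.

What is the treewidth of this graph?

4

A width-4 tree decomposition is:
Bags: B1 = {1, 3, 6, 7, 8}  B2 = {2, 3, 6, 7, 8}  B3 = {1, 6, 7, 8, 9}  B4 = {1, 3, 4, 7, 8}  B5 = {1, 6, 7, 9, 10}  B6 = {0, 6, 7, 8, 9}  B7 = {1, 3, 4, 5, 7}
Tree: B1–B2, B1–B3, B1–B4, B3–B5, B3–B6, B4–B7
Every bag has size at most 5, so the width is 5 − 1 = 4 and tw(G) ≤ 4. On the other hand G contains the 5-clique {0, 6, 7, 8, 9}. A clique must lie in a single bag of any decomposition, so no decomposition can have width below 4. Therefore the treewidth is 4.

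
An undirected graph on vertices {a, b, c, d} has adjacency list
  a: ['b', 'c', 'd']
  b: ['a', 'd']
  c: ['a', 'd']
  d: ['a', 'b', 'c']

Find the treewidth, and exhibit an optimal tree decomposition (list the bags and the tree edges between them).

Treewidth 2.
Bags: B1 = {a, c, d}  B2 = {a, b, d}
Tree: B1–B2

Each bag holds 3 vertices, so the decomposition has width 2, which upper-bounds the treewidth. On the other hand G contains the 3-clique {a, c, d}. A clique must lie in a single bag of any decomposition, so no decomposition can have width below 2. Therefore the treewidth is 2.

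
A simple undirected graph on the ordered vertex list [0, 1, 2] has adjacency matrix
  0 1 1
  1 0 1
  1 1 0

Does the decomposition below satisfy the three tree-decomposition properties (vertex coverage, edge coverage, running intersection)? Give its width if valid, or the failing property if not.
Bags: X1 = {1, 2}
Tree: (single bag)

A tree decomposition must satisfy three properties: every vertex lies in some bag; for every edge, both endpoints lie together in some bag; and for every vertex, the bags containing it form a connected subtree. Here vertex 0 appears in no bag, so the decomposition is invalid.

No — vertex 0 appears in no bag.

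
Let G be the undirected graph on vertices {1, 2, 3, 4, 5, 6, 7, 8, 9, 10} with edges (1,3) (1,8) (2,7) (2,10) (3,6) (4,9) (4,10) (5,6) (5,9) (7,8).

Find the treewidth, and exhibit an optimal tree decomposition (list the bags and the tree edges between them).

Each bag holds 3 vertices, so the decomposition has width 2, which upper-bounds the treewidth. The edges 5–6–3–1–8–7–2–10–4–9–5 form a cycle, so G is not a tree and its treewidth is at least 2. Therefore the treewidth is 2.

Treewidth 2.
One optimal decomposition is:
Bags: B1 = {3, 5, 6}  B2 = {1, 3, 5}  B3 = {1, 5, 8}  B4 = {5, 7, 8}  B5 = {2, 5, 7}  B6 = {2, 5, 10}  B7 = {4, 5, 10}  B8 = {4, 5, 9}
Tree: B1–B2, B2–B3, B3–B4, B4–B5, B5–B6, B6–B7, B7–B8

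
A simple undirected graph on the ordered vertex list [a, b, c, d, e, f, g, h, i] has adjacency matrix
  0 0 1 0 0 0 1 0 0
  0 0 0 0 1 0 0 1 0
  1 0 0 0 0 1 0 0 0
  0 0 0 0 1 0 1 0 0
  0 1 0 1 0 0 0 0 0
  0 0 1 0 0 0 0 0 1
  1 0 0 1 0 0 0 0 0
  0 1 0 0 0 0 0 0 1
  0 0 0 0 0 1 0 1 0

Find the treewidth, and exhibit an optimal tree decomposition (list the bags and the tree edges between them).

Each bag holds 3 vertices, so the decomposition has width 2, which upper-bounds the treewidth. The edges g–d–e–b–h–i–f–c–a–g form a cycle, so G is not a tree and its treewidth is at least 2. The upper and lower bounds meet at 2, so that is the treewidth.

Treewidth 2.
One such decomposition:
Bags: B1 = {d, e, g}  B2 = {b, e, g}  B3 = {b, g, h}  B4 = {g, h, i}  B5 = {f, g, i}  B6 = {c, f, g}  B7 = {a, c, g}
Tree: B1–B2, B2–B3, B3–B4, B4–B5, B5–B6, B6–B7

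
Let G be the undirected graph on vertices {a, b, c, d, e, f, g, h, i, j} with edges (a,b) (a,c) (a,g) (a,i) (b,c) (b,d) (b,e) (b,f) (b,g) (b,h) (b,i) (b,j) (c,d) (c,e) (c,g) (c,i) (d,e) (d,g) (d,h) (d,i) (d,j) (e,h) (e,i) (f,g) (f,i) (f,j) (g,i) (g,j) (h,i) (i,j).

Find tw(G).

A width-4 tree decomposition is:
Bags: B1 = {b, c, d, e, i}  B2 = {b, c, d, g, i}  B3 = {b, d, e, h, i}  B4 = {b, d, g, i, j}  B5 = {b, f, g, i, j}  B6 = {a, b, c, g, i}
Tree: B1–B2, B1–B3, B2–B4, B4–B5, B2–B6
The largest bag has 5 vertices, giving width 4; this decomposition certifies tw(G) ≤ 4. For the lower bound, the 5 vertices {b, d, g, i, j} are pairwise adjacent, and any tree decomposition puts a clique entirely inside one bag — forcing width ≥ 4. Therefore the treewidth is 4.

4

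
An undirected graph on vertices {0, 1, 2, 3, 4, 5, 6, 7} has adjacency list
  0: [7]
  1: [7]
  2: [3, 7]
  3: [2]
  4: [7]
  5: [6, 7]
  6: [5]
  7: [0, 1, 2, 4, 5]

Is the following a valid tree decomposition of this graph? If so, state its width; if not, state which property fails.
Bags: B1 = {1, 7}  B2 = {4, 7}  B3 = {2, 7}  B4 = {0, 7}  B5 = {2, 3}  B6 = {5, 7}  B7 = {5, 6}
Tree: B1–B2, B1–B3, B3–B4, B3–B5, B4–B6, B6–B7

Yes; width 1.

Checking the three conditions: (i) the bags cover all of {0, 1, 2, 3, 4, 5, 6, 7}; (ii) for each edge, some bag contains both endpoints; (iii) the bags containing any fixed vertex form a subtree. All hold, so the decomposition is valid with width 2 − 1 = 1.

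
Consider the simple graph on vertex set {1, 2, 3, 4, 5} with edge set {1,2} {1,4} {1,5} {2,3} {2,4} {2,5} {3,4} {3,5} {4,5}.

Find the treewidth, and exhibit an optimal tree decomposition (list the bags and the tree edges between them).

The largest bag has 4 vertices, giving width 3; this decomposition certifies tw(G) ≤ 3. For the lower bound, the 4 vertices {1, 2, 4, 5} are pairwise adjacent, and any tree decomposition puts a clique entirely inside one bag — forcing width ≥ 3. Therefore the treewidth is 3.

Treewidth 3.
Bags: B1 = {1, 2, 4, 5}  B2 = {2, 3, 4, 5}
Tree: B1–B2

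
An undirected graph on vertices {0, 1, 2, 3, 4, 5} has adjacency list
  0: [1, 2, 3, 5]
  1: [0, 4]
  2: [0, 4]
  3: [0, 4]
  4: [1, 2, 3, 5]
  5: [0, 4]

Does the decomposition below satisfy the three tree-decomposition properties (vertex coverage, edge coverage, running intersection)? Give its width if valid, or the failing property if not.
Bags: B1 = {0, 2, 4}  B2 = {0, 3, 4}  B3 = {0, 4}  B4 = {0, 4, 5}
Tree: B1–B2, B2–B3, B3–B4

No — vertex 1 appears in no bag.

A tree decomposition must satisfy three properties: every vertex lies in some bag; for every edge, both endpoints lie together in some bag; and for every vertex, the bags containing it form a connected subtree. Here vertex 1 appears in no bag, so the decomposition is invalid.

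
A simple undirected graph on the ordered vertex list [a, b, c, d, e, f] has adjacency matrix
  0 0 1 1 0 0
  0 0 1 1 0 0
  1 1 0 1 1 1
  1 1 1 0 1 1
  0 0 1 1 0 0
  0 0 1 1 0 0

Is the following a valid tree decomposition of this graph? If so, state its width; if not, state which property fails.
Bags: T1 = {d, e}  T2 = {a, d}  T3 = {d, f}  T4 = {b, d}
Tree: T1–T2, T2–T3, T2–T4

No — vertex c appears in no bag.

A tree decomposition must satisfy three properties: every vertex lies in some bag; for every edge, both endpoints lie together in some bag; and for every vertex, the bags containing it form a connected subtree. Here vertex c appears in no bag, so the decomposition is invalid.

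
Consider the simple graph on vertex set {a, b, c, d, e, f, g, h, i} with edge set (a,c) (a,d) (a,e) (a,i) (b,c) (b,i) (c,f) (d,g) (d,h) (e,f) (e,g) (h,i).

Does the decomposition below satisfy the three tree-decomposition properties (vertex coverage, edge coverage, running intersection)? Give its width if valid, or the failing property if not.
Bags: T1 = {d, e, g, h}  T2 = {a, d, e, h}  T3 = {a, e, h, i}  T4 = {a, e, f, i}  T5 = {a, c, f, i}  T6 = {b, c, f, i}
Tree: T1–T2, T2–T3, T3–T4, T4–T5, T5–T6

Yes; width 3.

Vertex coverage: the bags together contain {a, b, c, d, e, f, g, h, i}, the full vertex set. Edge coverage: each edge of G has both endpoints in at least one bag. Running intersection: for every vertex, the bags containing it form a connected subtree. All three properties hold, so this is a valid tree decomposition of width max|bag| − 1 = 3, and hence tw(G) ≤ 3.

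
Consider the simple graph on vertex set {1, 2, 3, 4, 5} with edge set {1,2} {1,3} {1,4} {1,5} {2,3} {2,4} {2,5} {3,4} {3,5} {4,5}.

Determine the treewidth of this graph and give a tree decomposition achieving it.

Treewidth 4.
One optimal decomposition is:
Bags: B1 = {1, 2, 3, 4, 5}
Tree: (single bag)

A single bag containing all 5 vertices is trivially a valid decomposition of width 4. Conversely, {1, 2, 3, 4, 5} is a clique of size 5, and the vertices of any clique must share a bag in every tree decomposition; so some bag has ≥ 5 vertices and tw(G) ≥ 4. The upper and lower bounds meet at 4, so that is the treewidth.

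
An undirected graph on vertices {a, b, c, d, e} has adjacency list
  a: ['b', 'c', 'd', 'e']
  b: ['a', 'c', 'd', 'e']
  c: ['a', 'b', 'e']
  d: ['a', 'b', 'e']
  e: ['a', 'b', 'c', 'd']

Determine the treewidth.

3

A width-3 tree decomposition is:
Bags: B1 = {a, b, c, e}  B2 = {a, b, d, e}
Tree: B1–B2
The largest bag has 4 vertices, giving width 3; this decomposition certifies tw(G) ≤ 3. For the lower bound, the 4 vertices {a, b, d, e} are pairwise adjacent, and any tree decomposition puts a clique entirely inside one bag — forcing width ≥ 3. Combining the bounds, tw(G) = 3.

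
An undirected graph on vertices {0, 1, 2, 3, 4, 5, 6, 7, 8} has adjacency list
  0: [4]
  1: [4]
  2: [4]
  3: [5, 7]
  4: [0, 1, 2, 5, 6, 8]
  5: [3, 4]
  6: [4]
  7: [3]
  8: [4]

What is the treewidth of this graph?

A width-1 tree decomposition is:
Bags: B1 = {1, 4}  B2 = {2, 4}  B3 = {4, 5}  B4 = {3, 5}  B5 = {4, 8}  B6 = {3, 7}  B7 = {4, 6}  B8 = {0, 4}
Tree: B1–B2, B2–B3, B3–B4, B1–B5, B4–B6, B2–B7, B7–B8
Each bag holds 2 vertices, so the decomposition has width 1, which upper-bounds the treewidth. Any graph with an edge has treewidth ≥ 1, and G has the edge 1–4. Combining the bounds, tw(G) = 1.

1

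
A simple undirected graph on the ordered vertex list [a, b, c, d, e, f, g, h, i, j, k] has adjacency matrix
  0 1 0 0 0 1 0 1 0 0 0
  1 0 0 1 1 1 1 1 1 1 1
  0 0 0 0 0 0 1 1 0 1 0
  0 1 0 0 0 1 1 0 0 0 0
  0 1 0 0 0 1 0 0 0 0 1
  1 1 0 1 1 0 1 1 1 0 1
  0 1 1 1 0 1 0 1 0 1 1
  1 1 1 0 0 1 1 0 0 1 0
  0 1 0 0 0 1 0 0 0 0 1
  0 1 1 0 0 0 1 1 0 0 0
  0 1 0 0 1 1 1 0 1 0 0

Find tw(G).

A width-3 tree decomposition is:
Bags: B1 = {b, f, g, k}  B2 = {b, f, g, h}  B3 = {b, g, h, j}  B4 = {b, f, i, k}  B5 = {b, e, f, k}  B6 = {a, b, f, h}  B7 = {c, g, h, j}  B8 = {b, d, f, g}
Tree: B1–B2, B2–B3, B1–B4, B1–B5, B2–B6, B3–B7, B1–B8
Every bag has size at most 4, so the width is 4 − 1 = 3 and tw(G) ≤ 3. On the other hand G contains the 4-clique {c, g, h, j}. A clique must lie in a single bag of any decomposition, so no decomposition can have width below 3. Therefore the treewidth is 3.

3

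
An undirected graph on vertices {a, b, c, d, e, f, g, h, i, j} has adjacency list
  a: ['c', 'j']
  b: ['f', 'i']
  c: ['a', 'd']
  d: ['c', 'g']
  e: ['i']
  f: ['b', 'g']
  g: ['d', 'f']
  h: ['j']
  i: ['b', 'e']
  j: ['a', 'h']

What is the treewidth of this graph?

1

A width-1 tree decomposition is:
Bags: B1 = {e, i}  B2 = {b, i}  B3 = {b, f}  B4 = {f, g}  B5 = {d, g}  B6 = {c, d}  B7 = {a, c}  B8 = {a, j}  B9 = {h, j}
Tree: B1–B2, B2–B3, B3–B4, B4–B5, B5–B6, B6–B7, B7–B8, B8–B9
The largest bag has 2 vertices, giving width 1; this decomposition certifies tw(G) ≤ 1. Any graph with an edge has treewidth ≥ 1, and G has the edge e–i. The upper and lower bounds meet at 1, so that is the treewidth.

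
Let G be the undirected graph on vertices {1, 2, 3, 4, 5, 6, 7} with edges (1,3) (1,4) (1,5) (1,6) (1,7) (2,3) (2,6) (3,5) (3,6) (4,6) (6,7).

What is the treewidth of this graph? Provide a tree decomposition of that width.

Every bag has size at most 3, so the width is 3 − 1 = 2 and tw(G) ≤ 2. For the lower bound, the 3 vertices {1, 3, 5} are pairwise adjacent, and any tree decomposition puts a clique entirely inside one bag — forcing width ≥ 2. The upper and lower bounds meet at 2, so that is the treewidth.

Treewidth 2.
One optimal decomposition is:
Bags: B1 = {1, 4, 6}  B2 = {1, 3, 6}  B3 = {1, 3, 5}  B4 = {2, 3, 6}  B5 = {1, 6, 7}
Tree: B1–B2, B2–B3, B2–B4, B2–B5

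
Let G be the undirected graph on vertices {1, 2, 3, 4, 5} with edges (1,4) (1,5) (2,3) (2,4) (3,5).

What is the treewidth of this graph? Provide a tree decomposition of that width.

Treewidth 2.
One such decomposition:
Bags: B1 = {1, 2, 4}  B2 = {1, 2, 5}  B3 = {2, 3, 5}
Tree: B1–B2, B2–B3

Every bag has size at most 3, so the width is 3 − 1 = 2 and tw(G) ≤ 2. The edges 2–4–1–5–3–2 form a cycle, so G is not a tree and its treewidth is at least 2. Therefore the treewidth is 2.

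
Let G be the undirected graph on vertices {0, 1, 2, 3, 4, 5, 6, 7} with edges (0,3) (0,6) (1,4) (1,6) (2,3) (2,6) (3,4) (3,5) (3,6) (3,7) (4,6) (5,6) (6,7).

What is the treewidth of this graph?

A width-2 tree decomposition is:
Bags: B1 = {3, 4, 6}  B2 = {1, 4, 6}  B3 = {3, 5, 6}  B4 = {0, 3, 6}  B5 = {3, 6, 7}  B6 = {2, 3, 6}
Tree: B1–B2, B1–B3, B1–B4, B3–B5, B4–B6
Each bag holds 3 vertices, so the decomposition has width 2, which upper-bounds the treewidth. Conversely, {1, 4, 6} is a clique of size 3, and the vertices of any clique must share a bag in every tree decomposition; so some bag has ≥ 3 vertices and tw(G) ≥ 2. The upper and lower bounds meet at 2, so that is the treewidth.

2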